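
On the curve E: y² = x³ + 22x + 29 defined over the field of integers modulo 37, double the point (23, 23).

(32, 33)

tangent at (23, 23): λ = (3·23² + 22)/(2·23) ≡ 18/9. 9⁻¹ ≡ 33 (mod 37), so λ ≡ 18·33 ≡ 2.
  x = λ² - 23 - 23 = 4 - 46 ≡ 32; y = λ·(23 - 32) - 23 ≡ 33. → (32, 33)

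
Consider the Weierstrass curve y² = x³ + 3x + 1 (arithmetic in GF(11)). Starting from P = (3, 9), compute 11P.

Double-and-add on 11 = (1011)₂. Start with P = (3, 9) for the leading 1-bit.
double: tangent at (3, 9): λ = (3·3² + 3)/(2·9) ≡ 8/7. 7⁻¹ ≡ 8 (mod 11) since 7·8 = 56 ≡ 1, so λ ≡ 8·8 ≡ 9.
  x = λ² - 3 - 3 = 81 - 6 ≡ 9; y = λ·(3 - 9) - 9 ≡ 3. → (9, 3)
double: tangent at (9, 3): λ = (3·9² + 3)/(2·3) ≡ 4/6. 6⁻¹ ≡ 2 (mod 11) since 6·2 = 12 ≡ 1, so λ ≡ 4·2 ≡ 8.
  x = λ² - 9 - 9 = 64 - 18 ≡ 2; y = λ·(9 - 2) - 3 ≡ 9. → (2, 9)
add P: (2, 9) + (3, 9). λ = (9 - 9)/(3 - 2) ≡ 0/1 mod 11. 1⁻¹ ≡ 1 (mod 11), so λ ≡ 0.
  x = λ² - 2 - 3 = 0 - 5 ≡ 6; y = λ·(2 - 6) - 9 ≡ 2. → (6, 2)
double: tangent at (6, 2): λ = (3·6² + 3)/(2·2) ≡ 1/4. 4⁻¹ ≡ 3 (mod 11), so λ ≡ 1·3 ≡ 3.
  x = λ² - 6 - 6 = 9 - 12 ≡ 8; y = λ·(6 - 8) - 2 ≡ 3. → (8, 3)
add P: (8, 3) + (3, 9). λ = (9 - 3)/(3 - 8) ≡ 6/6 mod 11. 6⁻¹ ≡ 2 (mod 11), so λ ≡ 1.
  x = λ² - 8 - 3 = 1 - 11 ≡ 1; y = λ·(8 - 1) - 3 ≡ 4. → (1, 4)

(1, 4)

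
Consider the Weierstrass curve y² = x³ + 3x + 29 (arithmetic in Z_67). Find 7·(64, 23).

(64, 44)

Write Q = (64, 23).
Double-and-add on 7 = (111)₂. Start with Q = (64, 23) for the leading 1-bit.
double: tangent at (64, 23): λ = (3·64² + 3)/(2·23) ≡ 30/46. 46⁻¹ ≡ 51 (mod 67) since 46·51 = 2346 ≡ 1, so λ ≡ 30·51 ≡ 56.
  x = λ² - 64 - 64 = 3136 - 128 ≡ 60; y = λ·(64 - 60) - 23 ≡ 0. → (60, 0)
add Q: (60, 0) + (64, 23). λ = (23 - 0)/(64 - 60) ≡ 23/4 mod 67. 4⁻¹ ≡ 17 (mod 67) since 4·17 = 68 ≡ 1, so λ ≡ 56.
  x = λ² - 60 - 64 = 3136 - 124 ≡ 64; y = λ·(60 - 64) - 0 ≡ 44. → (64, 44)
double: tangent at (64, 44): λ = (3·64² + 3)/(2·44) ≡ 30/21. 21⁻¹ ≡ 16 (mod 67), so λ ≡ 30·16 ≡ 11.
  x = λ² - 64 - 64 = 121 - 128 ≡ 60; y = λ·(64 - 60) - 44 ≡ 0. → (60, 0)
add Q: (60, 0) + (64, 23). λ = (23 - 0)/(64 - 60) ≡ 23/4 mod 67. 4⁻¹ ≡ 17 (mod 67), so λ ≡ 56.
  x = λ² - 60 - 64 = 3136 - 124 ≡ 64; y = λ·(60 - 64) - 0 ≡ 44. → (64, 44)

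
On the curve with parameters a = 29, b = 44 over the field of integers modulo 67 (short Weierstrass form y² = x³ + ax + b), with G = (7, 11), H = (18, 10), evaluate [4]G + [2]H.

(35, 60)

First 4G:
Double-and-add on 4 = (100)₂. Start with G = (7, 11) for the leading 1-bit.
double: tangent at (7, 11): λ = (3·7² + 29)/(2·11) ≡ 42/22. 22⁻¹ ≡ 64 (mod 67), so λ ≡ 42·64 ≡ 8.
  x = λ² - 7 - 7 = 64 - 14 ≡ 50; y = λ·(7 - 50) - 11 ≡ 47. → (50, 47)
double: tangent at (50, 47): λ = (3·50² + 29)/(2·47) ≡ 25/27. 27⁻¹ ≡ 5 (mod 67), so λ ≡ 25·5 ≡ 58.
  x = λ² - 50 - 50 = 3364 - 100 ≡ 48; y = λ·(50 - 48) - 47 ≡ 2. → (48, 2)
4G = (48, 2).
Next 2H:
Repeated addition: build up to 2H.
2H: tangent at (18, 10): λ = (3·18² + 29)/(2·10) ≡ 63/20. 20⁻¹ ≡ 57 (mod 67), so λ ≡ 63·57 ≡ 40.
  x = λ² - 18 - 18 = 1600 - 36 ≡ 23; y = λ·(18 - 23) - 10 ≡ 58. → (23, 58)
2H = (23, 58).
Finally 4G + 2H:
(48, 2) + (23, 58). λ = (58 - 2)/(23 - 48) ≡ 56/42 mod 67. 42⁻¹ ≡ 8 (mod 67), so λ ≡ 46.
  x = λ² - 48 - 23 = 2116 - 71 ≡ 35; y = λ·(48 - 35) - 2 ≡ 60. → (35, 60)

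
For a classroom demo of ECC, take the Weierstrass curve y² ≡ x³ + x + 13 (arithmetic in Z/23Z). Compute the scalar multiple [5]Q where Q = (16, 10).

Repeated addition: build up to 5Q.
2Q: tangent at (16, 10): λ = (3·16² + 1)/(2·10) ≡ 10/20. 20⁻¹ ≡ 15 (mod 23) since 20·15 = 300 ≡ 1, so λ ≡ 10·15 ≡ 12.
  x = λ² - 16 - 16 = 144 - 32 ≡ 20; y = λ·(16 - 20) - 10 ≡ 11. → (20, 11)
3Q: (20, 11) + (16, 10). λ = (10 - 11)/(16 - 20) ≡ 22/19 mod 23. 19⁻¹ ≡ 17 (mod 23), so λ ≡ 6.
  x = λ² - 20 - 16 = 36 - 36 ≡ 0; y = λ·(20 - 0) - 11 ≡ 17. → (0, 17)
4Q: (0, 17) + (16, 10). λ = (10 - 17)/(16 - 0) ≡ 16/16 mod 23. 16⁻¹ ≡ 13 (mod 23) since 16·13 = 208 ≡ 1, so λ ≡ 1.
  x = λ² - 0 - 16 = 1 - 16 ≡ 8; y = λ·(0 - 8) - 17 ≡ 21. → (8, 21)
5Q: (8, 21) + (16, 10). λ = (10 - 21)/(16 - 8) ≡ 12/8 mod 23. 8⁻¹ ≡ 3 (mod 23), so λ ≡ 13.
  x = λ² - 8 - 16 = 169 - 24 ≡ 7; y = λ·(8 - 7) - 21 ≡ 15. → (7, 15)

(7, 15)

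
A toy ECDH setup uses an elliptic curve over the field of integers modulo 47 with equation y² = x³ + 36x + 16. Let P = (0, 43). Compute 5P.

Double-and-add on 5 = (101)₂. Start with P = (0, 43) for the leading 1-bit.
double: tangent at (0, 43): λ = (3·0² + 36)/(2·43) ≡ 36/39. 39⁻¹ ≡ 41 (mod 47), so λ ≡ 36·41 ≡ 19.
  x = λ² - 0 - 0 = 361 - 0 ≡ 32; y = λ·(0 - 32) - 43 ≡ 7. → (32, 7)
double: tangent at (32, 7): λ = (3·32² + 36)/(2·7) ≡ 6/14. 14⁻¹ ≡ 37 (mod 47) since 14·37 = 518 ≡ 1, so λ ≡ 6·37 ≡ 34.
  x = λ² - 32 - 32 = 1156 - 64 ≡ 11; y = λ·(32 - 11) - 7 ≡ 2. → (11, 2)
add P: (11, 2) + (0, 43). λ = (43 - 2)/(0 - 11) ≡ 41/36 mod 47. 36⁻¹ ≡ 17 (mod 47) since 36·17 = 612 ≡ 1, so λ ≡ 39.
  x = λ² - 11 - 0 = 1521 - 11 ≡ 6; y = λ·(11 - 6) - 2 ≡ 5. → (6, 5)

(6, 5)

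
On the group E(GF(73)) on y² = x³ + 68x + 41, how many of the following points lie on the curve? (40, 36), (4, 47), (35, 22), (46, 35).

(40, 36): 36² ≡ 55, rhs ≡ 39 → off.
(4, 47): 47² ≡ 19, rhs ≡ 12 → off.
(35, 22): 22² ≡ 46, rhs ≡ 36 → off.
(46, 35): 35² ≡ 57, rhs ≡ 57 → on.

1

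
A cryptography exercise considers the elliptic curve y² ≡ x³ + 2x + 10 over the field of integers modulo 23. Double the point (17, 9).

(13, 18)

tangent at (17, 9): λ = (3·17² + 2)/(2·9) ≡ 18/18. 18⁻¹ ≡ 9 (mod 23), so λ ≡ 18·9 ≡ 1.
  x = λ² - 17 - 17 = 1 - 34 ≡ 13; y = λ·(17 - 13) - 9 ≡ 18. → (13, 18)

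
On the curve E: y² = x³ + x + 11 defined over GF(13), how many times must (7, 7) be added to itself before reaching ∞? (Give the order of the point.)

2P: tangent at (7, 7): λ = (3·7² + 1)/(2·7) ≡ 5/1. 1⁻¹ ≡ 1 (mod 13) since 1·1 = 1 ≡ 1, so λ ≡ 5·1 ≡ 5.
  x = λ² - 7 - 7 = 25 - 14 ≡ 11; y = λ·(7 - 11) - 7 ≡ 12. → (11, 12)
3P: (11, 12) + (7, 7). λ = (7 - 12)/(7 - 11) ≡ 8/9 mod 13. 9⁻¹ ≡ 3 (mod 13), so λ ≡ 11.
  x = λ² - 11 - 7 = 121 - 18 ≡ 12; y = λ·(11 - 12) - 12 ≡ 3. → (12, 3)
4P: (12, 3) + (7, 7). λ = (7 - 3)/(7 - 12) ≡ 4/8 mod 13. 8⁻¹ ≡ 5 (mod 13) since 8·5 = 40 ≡ 1, so λ ≡ 7.
  x = λ² - 12 - 7 = 49 - 19 ≡ 4; y = λ·(12 - 4) - 3 ≡ 1. → (4, 1)
5P: (4, 1) + (7, 7). λ = (7 - 1)/(7 - 4) ≡ 6/3 mod 13. 3⁻¹ ≡ 9 (mod 13) since 3·9 = 27 ≡ 1, so λ ≡ 2.
  x = λ² - 4 - 7 = 4 - 11 ≡ 6; y = λ·(4 - 6) - 1 ≡ 8. → (6, 8)
6P: (6, 8) + (7, 7). λ = (7 - 8)/(7 - 6) ≡ 12/1 mod 13. 1⁻¹ ≡ 1 (mod 13) since 1·1 = 1 ≡ 1, so λ ≡ 12.
  x = λ² - 6 - 7 = 144 - 13 ≡ 1; y = λ·(6 - 1) - 8 ≡ 0. → (1, 0)
7P: (1, 0) + (7, 7). λ = (7 - 0)/(7 - 1) ≡ 7/6 mod 13. 6⁻¹ ≡ 11 (mod 13), so λ ≡ 12.
  x = λ² - 1 - 7 = 144 - 8 ≡ 6; y = λ·(1 - 6) - 0 ≡ 5. → (6, 5)
8P: (6, 5) + (7, 7). λ = (7 - 5)/(7 - 6) ≡ 2/1 mod 13. 1⁻¹ ≡ 1 (mod 13) since 1·1 = 1 ≡ 1, so λ ≡ 2.
  x = λ² - 6 - 7 = 4 - 13 ≡ 4; y = λ·(6 - 4) - 5 ≡ 12. → (4, 12)
9P: (4, 12) + (7, 7). λ = (7 - 12)/(7 - 4) ≡ 8/3 mod 13. 3⁻¹ ≡ 9 (mod 13) since 3·9 = 27 ≡ 1, so λ ≡ 7.
  x = λ² - 4 - 7 = 49 - 11 ≡ 12; y = λ·(4 - 12) - 12 ≡ 10. → (12, 10)
10P: (12, 10) + (7, 7). λ = (7 - 10)/(7 - 12) ≡ 10/8 mod 13. 8⁻¹ ≡ 5 (mod 13), so λ ≡ 11.
  x = λ² - 12 - 7 = 121 - 19 ≡ 11; y = λ·(12 - 11) - 10 ≡ 1. → (11, 1)
11P: (11, 1) + (7, 7). λ = (7 - 1)/(7 - 11) ≡ 6/9 mod 13. 9⁻¹ ≡ 3 (mod 13), so λ ≡ 5.
  x = λ² - 11 - 7 = 25 - 18 ≡ 7; y = λ·(11 - 7) - 1 ≡ 6. → (7, 6)
12P: (7, 6) + (7, 7): same x and y₁ ≡ -y₂, so the sum is ∞.
12P = ∞, so the order is 12.

12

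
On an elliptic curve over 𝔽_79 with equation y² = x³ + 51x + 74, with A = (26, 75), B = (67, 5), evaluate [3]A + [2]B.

First 3A:
Repeated addition: build up to 3A.
2A: tangent at (26, 75): λ = (3·26² + 51)/(2·75) ≡ 25/71. 71⁻¹ ≡ 69 (mod 79), so λ ≡ 25·69 ≡ 66.
  x = λ² - 26 - 26 = 4356 - 52 ≡ 38; y = λ·(26 - 38) - 75 ≡ 2. → (38, 2)
3A: (38, 2) + (26, 75). λ = (75 - 2)/(26 - 38) ≡ 73/67 mod 79. 67⁻¹ ≡ 46 (mod 79), so λ ≡ 40.
  x = λ² - 38 - 26 = 1600 - 64 ≡ 35; y = λ·(38 - 35) - 2 ≡ 39. → (35, 39)
3A = (35, 39).
Next 2B:
Repeated addition: build up to 2B.
2B: tangent at (67, 5): λ = (3·67² + 51)/(2·5) ≡ 9/10. 10⁻¹ ≡ 8 (mod 79) since 10·8 = 80 ≡ 1, so λ ≡ 9·8 ≡ 72.
  x = λ² - 67 - 67 = 5184 - 134 ≡ 73; y = λ·(67 - 73) - 5 ≡ 37. → (73, 37)
2B = (73, 37).
Finally 3A + 2B:
(35, 39) + (73, 37). λ = (37 - 39)/(73 - 35) ≡ 77/38 mod 79. 38⁻¹ ≡ 52 (mod 79) since 38·52 = 1976 ≡ 1, so λ ≡ 54.
  x = λ² - 35 - 73 = 2916 - 108 ≡ 43; y = λ·(35 - 43) - 39 ≡ 3. → (43, 3)

(43, 3)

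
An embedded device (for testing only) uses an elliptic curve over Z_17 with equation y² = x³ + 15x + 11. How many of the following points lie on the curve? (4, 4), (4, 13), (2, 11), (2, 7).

3

(4, 4): 4² ≡ 16, rhs ≡ 16 → on.
(4, 13): 13² ≡ 16, rhs ≡ 16 → on.
(2, 11): 11² ≡ 2, rhs ≡ 15 → off.
(2, 7): 7² ≡ 15, rhs ≡ 15 → on.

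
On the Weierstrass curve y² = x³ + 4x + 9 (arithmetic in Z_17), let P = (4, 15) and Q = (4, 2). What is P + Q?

The two points share x = 4 and their y-coordinates satisfy 15 + 2 ≡ 0 (mod 17), so they are inverses. Their sum is O.

O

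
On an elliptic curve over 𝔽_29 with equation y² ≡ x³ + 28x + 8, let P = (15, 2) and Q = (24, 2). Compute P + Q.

(19, 27)

(15, 2) + (24, 2). λ = (2 - 2)/(24 - 15) ≡ 0/9 mod 29. 9⁻¹ ≡ 13 (mod 29), so λ ≡ 0.
  x = λ² - 15 - 24 = 0 - 39 ≡ 19; y = λ·(15 - 19) - 2 ≡ 27. → (19, 27)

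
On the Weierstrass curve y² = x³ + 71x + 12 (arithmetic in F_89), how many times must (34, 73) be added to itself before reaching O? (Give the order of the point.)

2P: tangent at (34, 73): λ = (3·34² + 71)/(2·73) ≡ 68/57. 57⁻¹ ≡ 25 (mod 89), so λ ≡ 68·25 ≡ 9.
  x = λ² - 34 - 34 = 81 - 68 ≡ 13; y = λ·(34 - 13) - 73 ≡ 27. → (13, 27)
3P: (13, 27) + (34, 73). λ = (73 - 27)/(34 - 13) ≡ 46/21 mod 89. 21⁻¹ ≡ 17 (mod 89), so λ ≡ 70.
  x = λ² - 13 - 34 = 4900 - 47 ≡ 47; y = λ·(13 - 47) - 27 ≡ 85. → (47, 85)
4P: (47, 85) + (34, 73). λ = (73 - 85)/(34 - 47) ≡ 77/76 mod 89. 76⁻¹ ≡ 41 (mod 89), so λ ≡ 42.
  x = λ² - 47 - 34 = 1764 - 81 ≡ 81; y = λ·(47 - 81) - 85 ≡ 0. → (81, 0)
5P: (81, 0) + (34, 73). λ = (73 - 0)/(34 - 81) ≡ 73/42 mod 89. 42⁻¹ ≡ 53 (mod 89) since 42·53 = 2226 ≡ 1, so λ ≡ 42.
  x = λ² - 81 - 34 = 1764 - 115 ≡ 47; y = λ·(81 - 47) - 0 ≡ 4. → (47, 4)
6P: (47, 4) + (34, 73). λ = (73 - 4)/(34 - 47) ≡ 69/76 mod 89. 76⁻¹ ≡ 41 (mod 89), so λ ≡ 70.
  x = λ² - 47 - 34 = 4900 - 81 ≡ 13; y = λ·(47 - 13) - 4 ≡ 62. → (13, 62)
7P: (13, 62) + (34, 73). λ = (73 - 62)/(34 - 13) ≡ 11/21 mod 89. 21⁻¹ ≡ 17 (mod 89) since 21·17 = 357 ≡ 1, so λ ≡ 9.
  x = λ² - 13 - 34 = 81 - 47 ≡ 34; y = λ·(13 - 34) - 62 ≡ 16. → (34, 16)
8P: (34, 16) + (34, 73): same x and y₁ ≡ -y₂, so the sum is O.
8P = O, so the order is 8.

8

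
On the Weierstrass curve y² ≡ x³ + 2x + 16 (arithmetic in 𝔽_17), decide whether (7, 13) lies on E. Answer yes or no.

yes

y² = 13² ≡ 16; x³ + 2x + 16 = 373 ≡ 16 (mod 17). 16 = 16.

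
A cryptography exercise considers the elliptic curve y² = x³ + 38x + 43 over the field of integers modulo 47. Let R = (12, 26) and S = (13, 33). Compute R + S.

(24, 31)

(12, 26) + (13, 33). λ = (33 - 26)/(13 - 12) ≡ 7/1 mod 47. 1⁻¹ ≡ 1 (mod 47) since 1·1 = 1 ≡ 1, so λ ≡ 7.
  x = λ² - 12 - 13 = 49 - 25 ≡ 24; y = λ·(12 - 24) - 26 ≡ 31. → (24, 31)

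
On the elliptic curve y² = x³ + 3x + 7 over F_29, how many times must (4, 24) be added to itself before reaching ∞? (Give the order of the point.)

2P: tangent at (4, 24): λ = (3·4² + 3)/(2·24) ≡ 22/19. 19⁻¹ ≡ 26 (mod 29) since 19·26 = 494 ≡ 1, so λ ≡ 22·26 ≡ 21.
  x = λ² - 4 - 4 = 441 - 8 ≡ 27; y = λ·(4 - 27) - 24 ≡ 15. → (27, 15)
3P: (27, 15) + (4, 24). λ = (24 - 15)/(4 - 27) ≡ 9/6 mod 29. 6⁻¹ ≡ 5 (mod 29), so λ ≡ 16.
  x = λ² - 27 - 4 = 256 - 31 ≡ 22; y = λ·(27 - 22) - 15 ≡ 7. → (22, 7)
4P: (22, 7) + (4, 24). λ = (24 - 7)/(4 - 22) ≡ 17/11 mod 29. 11⁻¹ ≡ 8 (mod 29), so λ ≡ 20.
  x = λ² - 22 - 4 = 400 - 26 ≡ 26; y = λ·(22 - 26) - 7 ≡ 0. → (26, 0)
5P: (26, 0) + (4, 24). λ = (24 - 0)/(4 - 26) ≡ 24/7 mod 29. 7⁻¹ ≡ 25 (mod 29), so λ ≡ 20.
  x = λ² - 26 - 4 = 400 - 30 ≡ 22; y = λ·(26 - 22) - 0 ≡ 22. → (22, 22)
6P: (22, 22) + (4, 24). λ = (24 - 22)/(4 - 22) ≡ 2/11 mod 29. 11⁻¹ ≡ 8 (mod 29) since 11·8 = 88 ≡ 1, so λ ≡ 16.
  x = λ² - 22 - 4 = 256 - 26 ≡ 27; y = λ·(22 - 27) - 22 ≡ 14. → (27, 14)
7P: (27, 14) + (4, 24). λ = (24 - 14)/(4 - 27) ≡ 10/6 mod 29. 6⁻¹ ≡ 5 (mod 29), so λ ≡ 21.
  x = λ² - 27 - 4 = 441 - 31 ≡ 4; y = λ·(27 - 4) - 14 ≡ 5. → (4, 5)
8P: (4, 5) + (4, 24): same x and y₁ ≡ -y₂, so the sum is ∞.
8P = ∞, so the order is 8.

8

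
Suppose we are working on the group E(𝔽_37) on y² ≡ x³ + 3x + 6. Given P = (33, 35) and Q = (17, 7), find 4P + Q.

First 4P:
Repeated addition: build up to 4P.
2P: tangent at (33, 35): λ = (3·33² + 3)/(2·35) ≡ 14/33. 33⁻¹ ≡ 9 (mod 37), so λ ≡ 14·9 ≡ 15.
  x = λ² - 33 - 33 = 225 - 66 ≡ 11; y = λ·(33 - 11) - 35 ≡ 36. → (11, 36)
3P: (11, 36) + (33, 35). λ = (35 - 36)/(33 - 11) ≡ 36/22 mod 37. 22⁻¹ ≡ 32 (mod 37), so λ ≡ 5.
  x = λ² - 11 - 33 = 25 - 44 ≡ 18; y = λ·(11 - 18) - 36 ≡ 3. → (18, 3)
4P: (18, 3) + (33, 35). λ = (35 - 3)/(33 - 18) ≡ 32/15 mod 37. 15⁻¹ ≡ 5 (mod 37) since 15·5 = 75 ≡ 1, so λ ≡ 12.
  x = λ² - 18 - 33 = 144 - 51 ≡ 19; y = λ·(18 - 19) - 3 ≡ 22. → (19, 22)
4P = (19, 22).
Finally 4P + Q:
(19, 22) + (17, 7). λ = (7 - 22)/(17 - 19) ≡ 22/35 mod 37. 35⁻¹ ≡ 18 (mod 37), so λ ≡ 26.
  x = λ² - 19 - 17 = 676 - 36 ≡ 11; y = λ·(19 - 11) - 22 ≡ 1. → (11, 1)

(11, 1)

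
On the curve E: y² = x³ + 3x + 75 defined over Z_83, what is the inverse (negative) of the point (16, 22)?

(16, 61)

-(16, 22) = (16, -22 mod 83) = (16, 61).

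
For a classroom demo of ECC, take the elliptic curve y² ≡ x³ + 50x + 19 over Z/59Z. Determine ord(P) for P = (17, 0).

2P: (17, 0) + (17, 0): same x and y₁ ≡ -y₂, so the sum is 𝒪.
2P = 𝒪, so the order is 2.

2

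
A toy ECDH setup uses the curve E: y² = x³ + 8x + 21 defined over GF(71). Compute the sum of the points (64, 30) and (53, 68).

(64, 30) + (53, 68). λ = (68 - 30)/(53 - 64) ≡ 38/60 mod 71. 60⁻¹ ≡ 58 (mod 71), so λ ≡ 3.
  x = λ² - 64 - 53 = 9 - 117 ≡ 34; y = λ·(64 - 34) - 30 ≡ 60. → (34, 60)

(34, 60)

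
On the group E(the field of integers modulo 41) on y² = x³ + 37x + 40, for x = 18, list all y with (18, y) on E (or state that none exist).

none

x³ + 37x + 40 = 6538 ≡ 19 (mod 41).
19 is a non-residue mod 41; no y exists.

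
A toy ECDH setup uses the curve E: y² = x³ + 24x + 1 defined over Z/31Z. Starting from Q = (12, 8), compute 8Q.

(21, 1)

Double-and-add on 8 = (1000)₂. Start with Q = (12, 8) for the leading 1-bit.
double: tangent at (12, 8): λ = (3·12² + 24)/(2·8) ≡ 22/16. 16⁻¹ ≡ 2 (mod 31), so λ ≡ 22·2 ≡ 13.
  x = λ² - 12 - 12 = 169 - 24 ≡ 21; y = λ·(12 - 21) - 8 ≡ 30. → (21, 30)
double: tangent at (21, 30): λ = (3·21² + 24)/(2·30) ≡ 14/29. 29⁻¹ ≡ 15 (mod 31) since 29·15 = 435 ≡ 1, so λ ≡ 14·15 ≡ 24.
  x = λ² - 21 - 21 = 576 - 42 ≡ 7; y = λ·(21 - 7) - 30 ≡ 27. → (7, 27)
double: tangent at (7, 27): λ = (3·7² + 24)/(2·27) ≡ 16/23. 23⁻¹ ≡ 27 (mod 31), so λ ≡ 16·27 ≡ 29.
  x = λ² - 7 - 7 = 841 - 14 ≡ 21; y = λ·(7 - 21) - 27 ≡ 1. → (21, 1)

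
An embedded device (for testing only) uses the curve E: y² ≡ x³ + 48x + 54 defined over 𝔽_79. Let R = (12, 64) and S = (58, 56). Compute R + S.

(61, 51)

(12, 64) + (58, 56). λ = (56 - 64)/(58 - 12) ≡ 71/46 mod 79. 46⁻¹ ≡ 67 (mod 79), so λ ≡ 17.
  x = λ² - 12 - 58 = 289 - 70 ≡ 61; y = λ·(12 - 61) - 64 ≡ 51. → (61, 51)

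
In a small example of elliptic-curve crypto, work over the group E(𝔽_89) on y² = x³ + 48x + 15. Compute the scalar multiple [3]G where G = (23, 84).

Repeated addition: build up to 3G.
2G: tangent at (23, 84): λ = (3·23² + 48)/(2·84) ≡ 33/79. 79⁻¹ ≡ 80 (mod 89), so λ ≡ 33·80 ≡ 59.
  x = λ² - 23 - 23 = 3481 - 46 ≡ 53; y = λ·(23 - 53) - 84 ≡ 15. → (53, 15)
3G: (53, 15) + (23, 84). λ = (84 - 15)/(23 - 53) ≡ 69/59 mod 89. 59⁻¹ ≡ 86 (mod 89) since 59·86 = 5074 ≡ 1, so λ ≡ 60.
  x = λ² - 53 - 23 = 3600 - 76 ≡ 53; y = λ·(53 - 53) - 15 ≡ 74. → (53, 74)

(53, 74)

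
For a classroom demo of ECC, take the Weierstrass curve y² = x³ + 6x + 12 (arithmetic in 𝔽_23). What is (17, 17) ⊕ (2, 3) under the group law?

(20, 17)

(17, 17) + (2, 3). λ = (3 - 17)/(2 - 17) ≡ 9/8 mod 23. 8⁻¹ ≡ 3 (mod 23) since 8·3 = 24 ≡ 1, so λ ≡ 4.
  x = λ² - 17 - 2 = 16 - 19 ≡ 20; y = λ·(17 - 20) - 17 ≡ 17. → (20, 17)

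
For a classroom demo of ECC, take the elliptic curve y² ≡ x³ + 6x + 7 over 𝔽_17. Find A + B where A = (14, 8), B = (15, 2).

(7, 1)

(14, 8) + (15, 2). λ = (2 - 8)/(15 - 14) ≡ 11/1 mod 17. 1⁻¹ ≡ 1 (mod 17), so λ ≡ 11.
  x = λ² - 14 - 15 = 121 - 29 ≡ 7; y = λ·(14 - 7) - 8 ≡ 1. → (7, 1)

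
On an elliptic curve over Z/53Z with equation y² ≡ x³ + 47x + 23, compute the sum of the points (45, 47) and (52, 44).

(20, 18)

(45, 47) + (52, 44). λ = (44 - 47)/(52 - 45) ≡ 50/7 mod 53. 7⁻¹ ≡ 38 (mod 53), so λ ≡ 45.
  x = λ² - 45 - 52 = 2025 - 97 ≡ 20; y = λ·(45 - 20) - 47 ≡ 18. → (20, 18)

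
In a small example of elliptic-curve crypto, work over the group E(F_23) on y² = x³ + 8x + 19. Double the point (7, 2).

(17, 13)

tangent at (7, 2): λ = (3·7² + 8)/(2·2) ≡ 17/4. 4⁻¹ ≡ 6 (mod 23), so λ ≡ 17·6 ≡ 10.
  x = λ² - 7 - 7 = 100 - 14 ≡ 17; y = λ·(7 - 17) - 2 ≡ 13. → (17, 13)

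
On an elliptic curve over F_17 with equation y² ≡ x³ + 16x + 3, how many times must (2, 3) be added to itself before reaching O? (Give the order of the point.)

2P: tangent at (2, 3): λ = (3·2² + 16)/(2·3) ≡ 11/6. 6⁻¹ ≡ 3 (mod 17), so λ ≡ 11·3 ≡ 16.
  x = λ² - 2 - 2 = 256 - 4 ≡ 14; y = λ·(2 - 14) - 3 ≡ 9. → (14, 9)
3P: (14, 9) + (2, 3). λ = (3 - 9)/(2 - 14) ≡ 11/5 mod 17. 5⁻¹ ≡ 7 (mod 17) since 5·7 = 35 ≡ 1, so λ ≡ 9.
  x = λ² - 14 - 2 = 81 - 16 ≡ 14; y = λ·(14 - 14) - 9 ≡ 8. → (14, 8)
4P: (14, 8) + (2, 3). λ = (3 - 8)/(2 - 14) ≡ 12/5 mod 17. 5⁻¹ ≡ 7 (mod 17), so λ ≡ 16.
  x = λ² - 14 - 2 = 256 - 16 ≡ 2; y = λ·(14 - 2) - 8 ≡ 14. → (2, 14)
5P: (2, 14) + (2, 3): same x and y₁ ≡ -y₂, so the sum is O.
5P = O, so the order is 5.

5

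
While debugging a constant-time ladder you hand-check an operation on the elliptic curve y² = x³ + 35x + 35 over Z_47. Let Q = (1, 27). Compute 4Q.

Repeated addition: build up to 4Q.
2Q: tangent at (1, 27): λ = (3·1² + 35)/(2·27) ≡ 38/7. 7⁻¹ ≡ 27 (mod 47), so λ ≡ 38·27 ≡ 39.
  x = λ² - 1 - 1 = 1521 - 2 ≡ 15; y = λ·(1 - 15) - 27 ≡ 38. → (15, 38)
3Q: (15, 38) + (1, 27). λ = (27 - 38)/(1 - 15) ≡ 36/33 mod 47. 33⁻¹ ≡ 10 (mod 47) since 33·10 = 330 ≡ 1, so λ ≡ 31.
  x = λ² - 15 - 1 = 961 - 16 ≡ 5; y = λ·(15 - 5) - 38 ≡ 37. → (5, 37)
4Q: (5, 37) + (1, 27). λ = (27 - 37)/(1 - 5) ≡ 37/43 mod 47. 43⁻¹ ≡ 35 (mod 47) since 43·35 = 1505 ≡ 1, so λ ≡ 26.
  x = λ² - 5 - 1 = 676 - 6 ≡ 12; y = λ·(5 - 12) - 37 ≡ 16. → (12, 16)

(12, 16)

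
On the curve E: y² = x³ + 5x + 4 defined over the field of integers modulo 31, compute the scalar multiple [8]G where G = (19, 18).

(14, 20)

Double-and-add on 8 = (1000)₂. Start with G = (19, 18) for the leading 1-bit.
double: tangent at (19, 18): λ = (3·19² + 5)/(2·18) ≡ 3/5. 5⁻¹ ≡ 25 (mod 31), so λ ≡ 3·25 ≡ 13.
  x = λ² - 19 - 19 = 169 - 38 ≡ 7; y = λ·(19 - 7) - 18 ≡ 14. → (7, 14)
double: tangent at (7, 14): λ = (3·7² + 5)/(2·14) ≡ 28/28. 28⁻¹ ≡ 10 (mod 31), so λ ≡ 28·10 ≡ 1.
  x = λ² - 7 - 7 = 1 - 14 ≡ 18; y = λ·(7 - 18) - 14 ≡ 6. → (18, 6)
double: tangent at (18, 6): λ = (3·18² + 5)/(2·6) ≡ 16/12. 12⁻¹ ≡ 13 (mod 31), so λ ≡ 16·13 ≡ 22.
  x = λ² - 18 - 18 = 484 - 36 ≡ 14; y = λ·(18 - 14) - 6 ≡ 20. → (14, 20)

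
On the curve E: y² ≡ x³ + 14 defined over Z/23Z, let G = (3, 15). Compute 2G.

tangent at (3, 15): λ = (3·3² + 0)/(2·15) ≡ 4/7. 7⁻¹ ≡ 10 (mod 23), so λ ≡ 4·10 ≡ 17.
  x = λ² - 3 - 3 = 289 - 6 ≡ 7; y = λ·(3 - 7) - 15 ≡ 9. → (7, 9)

(7, 9)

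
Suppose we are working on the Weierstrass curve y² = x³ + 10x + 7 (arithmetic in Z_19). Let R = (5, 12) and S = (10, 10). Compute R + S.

(5, 12) + (10, 10). λ = (10 - 12)/(10 - 5) ≡ 17/5 mod 19. 5⁻¹ ≡ 4 (mod 19), so λ ≡ 11.
  x = λ² - 5 - 10 = 121 - 15 ≡ 11; y = λ·(5 - 11) - 12 ≡ 17. → (11, 17)

(11, 17)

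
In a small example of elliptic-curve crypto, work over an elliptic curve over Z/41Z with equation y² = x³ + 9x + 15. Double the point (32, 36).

tangent at (32, 36): λ = (3·32² + 9)/(2·36) ≡ 6/31. 31⁻¹ ≡ 4 (mod 41), so λ ≡ 6·4 ≡ 24.
  x = λ² - 32 - 32 = 576 - 64 ≡ 20; y = λ·(32 - 20) - 36 ≡ 6. → (20, 6)

(20, 6)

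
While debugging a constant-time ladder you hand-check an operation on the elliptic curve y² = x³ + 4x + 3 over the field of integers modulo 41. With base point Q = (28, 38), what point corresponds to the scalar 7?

(7, 13)

Repeated addition: build up to 7Q.
2Q: tangent at (28, 38): λ = (3·28² + 4)/(2·38) ≡ 19/35. 35⁻¹ ≡ 34 (mod 41), so λ ≡ 19·34 ≡ 31.
  x = λ² - 28 - 28 = 961 - 56 ≡ 3; y = λ·(28 - 3) - 38 ≡ 40. → (3, 40)
3Q: (3, 40) + (28, 38). λ = (38 - 40)/(28 - 3) ≡ 39/25 mod 41. 25⁻¹ ≡ 23 (mod 41), so λ ≡ 36.
  x = λ² - 3 - 28 = 1296 - 31 ≡ 35; y = λ·(3 - 35) - 40 ≡ 38. → (35, 38)
4Q: (35, 38) + (28, 38). λ = (38 - 38)/(28 - 35) ≡ 0/34 mod 41. 34⁻¹ ≡ 35 (mod 41), so λ ≡ 0.
  x = λ² - 35 - 28 = 0 - 63 ≡ 19; y = λ·(35 - 19) - 38 ≡ 3. → (19, 3)
5Q: (19, 3) + (28, 38). λ = (38 - 3)/(28 - 19) ≡ 35/9 mod 41. 9⁻¹ ≡ 32 (mod 41) since 9·32 = 288 ≡ 1, so λ ≡ 13.
  x = λ² - 19 - 28 = 169 - 47 ≡ 40; y = λ·(19 - 40) - 3 ≡ 11. → (40, 11)
6Q: (40, 11) + (28, 38). λ = (38 - 11)/(28 - 40) ≡ 27/29 mod 41. 29⁻¹ ≡ 17 (mod 41), so λ ≡ 8.
  x = λ² - 40 - 28 = 64 - 68 ≡ 37; y = λ·(40 - 37) - 11 ≡ 13. → (37, 13)
7Q: (37, 13) + (28, 38). λ = (38 - 13)/(28 - 37) ≡ 25/32 mod 41. 32⁻¹ ≡ 9 (mod 41) since 32·9 = 288 ≡ 1, so λ ≡ 20.
  x = λ² - 37 - 28 = 400 - 65 ≡ 7; y = λ·(37 - 7) - 13 ≡ 13. → (7, 13)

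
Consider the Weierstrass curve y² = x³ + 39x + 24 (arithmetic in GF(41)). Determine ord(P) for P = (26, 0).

2

2P: (26, 0) + (26, 0): same x and y₁ ≡ -y₂, so the sum is the point at infinity.
2P = the point at infinity, so the order is 2.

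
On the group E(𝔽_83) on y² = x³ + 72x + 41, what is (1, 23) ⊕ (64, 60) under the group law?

(54, 46)

(1, 23) + (64, 60). λ = (60 - 23)/(64 - 1) ≡ 37/63 mod 83. 63⁻¹ ≡ 29 (mod 83) since 63·29 = 1827 ≡ 1, so λ ≡ 77.
  x = λ² - 1 - 64 = 5929 - 65 ≡ 54; y = λ·(1 - 54) - 23 ≡ 46. → (54, 46)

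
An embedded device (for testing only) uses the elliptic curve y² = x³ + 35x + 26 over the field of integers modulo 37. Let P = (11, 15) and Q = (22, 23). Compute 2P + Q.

(14, 2)

First 2P:
Repeated addition: build up to 2P.
2P: tangent at (11, 15): λ = (3·11² + 35)/(2·15) ≡ 28/30. 30⁻¹ ≡ 21 (mod 37), so λ ≡ 28·21 ≡ 33.
  x = λ² - 11 - 11 = 1089 - 22 ≡ 31; y = λ·(11 - 31) - 15 ≡ 28. → (31, 28)
2P = (31, 28).
Finally 2P + Q:
(31, 28) + (22, 23). λ = (23 - 28)/(22 - 31) ≡ 32/28 mod 37. 28⁻¹ ≡ 4 (mod 37), so λ ≡ 17.
  x = λ² - 31 - 22 = 289 - 53 ≡ 14; y = λ·(31 - 14) - 28 ≡ 2. → (14, 2)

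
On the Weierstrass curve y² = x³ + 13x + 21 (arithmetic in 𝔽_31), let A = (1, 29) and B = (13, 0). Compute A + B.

(1, 29) + (13, 0). λ = (0 - 29)/(13 - 1) ≡ 2/12 mod 31. 12⁻¹ ≡ 13 (mod 31), so λ ≡ 26.
  x = λ² - 1 - 13 = 676 - 14 ≡ 11; y = λ·(1 - 11) - 29 ≡ 21. → (11, 21)

(11, 21)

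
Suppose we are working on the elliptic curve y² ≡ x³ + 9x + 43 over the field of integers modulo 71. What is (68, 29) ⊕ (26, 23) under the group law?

(68, 29) + (26, 23). λ = (23 - 29)/(26 - 68) ≡ 65/29 mod 71. 29⁻¹ ≡ 49 (mod 71), so λ ≡ 61.
  x = λ² - 68 - 26 = 3721 - 94 ≡ 6; y = λ·(68 - 6) - 29 ≡ 61. → (6, 61)

(6, 61)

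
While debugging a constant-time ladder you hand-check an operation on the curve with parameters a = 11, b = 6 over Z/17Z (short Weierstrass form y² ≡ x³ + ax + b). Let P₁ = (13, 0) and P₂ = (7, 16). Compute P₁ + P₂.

(13, 0) + (7, 16). λ = (16 - 0)/(7 - 13) ≡ 16/11 mod 17. 11⁻¹ ≡ 14 (mod 17), so λ ≡ 3.
  x = λ² - 13 - 7 = 9 - 20 ≡ 6; y = λ·(13 - 6) - 0 ≡ 4. → (6, 4)

(6, 4)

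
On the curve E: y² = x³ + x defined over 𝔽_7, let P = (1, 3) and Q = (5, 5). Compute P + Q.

(1, 3) + (5, 5). λ = (5 - 3)/(5 - 1) ≡ 2/4 mod 7. 4⁻¹ ≡ 2 (mod 7) since 4·2 = 8 ≡ 1, so λ ≡ 4.
  x = λ² - 1 - 5 = 16 - 6 ≡ 3; y = λ·(1 - 3) - 3 ≡ 3. → (3, 3)

(3, 3)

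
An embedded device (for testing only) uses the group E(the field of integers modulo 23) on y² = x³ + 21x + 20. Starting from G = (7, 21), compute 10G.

Repeated addition: build up to 10G.
2G: tangent at (7, 21): λ = (3·7² + 21)/(2·21) ≡ 7/19. 19⁻¹ ≡ 17 (mod 23), so λ ≡ 7·17 ≡ 4.
  x = λ² - 7 - 7 = 16 - 14 ≡ 2; y = λ·(7 - 2) - 21 ≡ 22. → (2, 22)
3G: (2, 22) + (7, 21). λ = (21 - 22)/(7 - 2) ≡ 22/5 mod 23. 5⁻¹ ≡ 14 (mod 23), so λ ≡ 9.
  x = λ² - 2 - 7 = 81 - 9 ≡ 3; y = λ·(2 - 3) - 22 ≡ 15. → (3, 15)
4G: (3, 15) + (7, 21). λ = (21 - 15)/(7 - 3) ≡ 6/4 mod 23. 4⁻¹ ≡ 6 (mod 23) since 4·6 = 24 ≡ 1, so λ ≡ 13.
  x = λ² - 3 - 7 = 169 - 10 ≡ 21; y = λ·(3 - 21) - 15 ≡ 4. → (21, 4)
5G: (21, 4) + (7, 21). λ = (21 - 4)/(7 - 21) ≡ 17/9 mod 23. 9⁻¹ ≡ 18 (mod 23) since 9·18 = 162 ≡ 1, so λ ≡ 7.
  x = λ² - 21 - 7 = 49 - 28 ≡ 21; y = λ·(21 - 21) - 4 ≡ 19. → (21, 19)
6G: (21, 19) + (7, 21). λ = (21 - 19)/(7 - 21) ≡ 2/9 mod 23. 9⁻¹ ≡ 18 (mod 23) since 9·18 = 162 ≡ 1, so λ ≡ 13.
  x = λ² - 21 - 7 = 169 - 28 ≡ 3; y = λ·(21 - 3) - 19 ≡ 8. → (3, 8)
7G: (3, 8) + (7, 21). λ = (21 - 8)/(7 - 3) ≡ 13/4 mod 23. 4⁻¹ ≡ 6 (mod 23) since 4·6 = 24 ≡ 1, so λ ≡ 9.
  x = λ² - 3 - 7 = 81 - 10 ≡ 2; y = λ·(3 - 2) - 8 ≡ 1. → (2, 1)
8G: (2, 1) + (7, 21). λ = (21 - 1)/(7 - 2) ≡ 20/5 mod 23. 5⁻¹ ≡ 14 (mod 23) since 5·14 = 70 ≡ 1, so λ ≡ 4.
  x = λ² - 2 - 7 = 16 - 9 ≡ 7; y = λ·(2 - 7) - 1 ≡ 2. → (7, 2)
9G: (7, 2) + (7, 21): same x and y₁ ≡ -y₂, so the sum is the point at infinity.
10G: the point at infinity + (7, 21) = (7, 21) (identity).

(7, 21)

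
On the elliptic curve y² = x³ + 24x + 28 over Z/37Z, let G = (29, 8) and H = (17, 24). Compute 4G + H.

First 4G:
Double-and-add on 4 = (100)₂. Start with G = (29, 8) for the leading 1-bit.
double: tangent at (29, 8): λ = (3·29² + 24)/(2·8) ≡ 31/16. 16⁻¹ ≡ 7 (mod 37), so λ ≡ 31·7 ≡ 32.
  x = λ² - 29 - 29 = 1024 - 58 ≡ 4; y = λ·(29 - 4) - 8 ≡ 15. → (4, 15)
double: tangent at (4, 15): λ = (3·4² + 24)/(2·15) ≡ 35/30. 30⁻¹ ≡ 21 (mod 37), so λ ≡ 35·21 ≡ 32.
  x = λ² - 4 - 4 = 1024 - 8 ≡ 17; y = λ·(4 - 17) - 15 ≡ 13. → (17, 13)
4G = (17, 13).
Finally 4G + H:
(17, 13) + (17, 24): same x and y₁ ≡ -y₂, so the sum is O.

O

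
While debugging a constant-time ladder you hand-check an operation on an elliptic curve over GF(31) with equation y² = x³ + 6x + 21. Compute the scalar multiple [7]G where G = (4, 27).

(3, 29)

Double-and-add on 7 = (111)₂. Start with G = (4, 27) for the leading 1-bit.
double: tangent at (4, 27): λ = (3·4² + 6)/(2·27) ≡ 23/23. 23⁻¹ ≡ 27 (mod 31), so λ ≡ 23·27 ≡ 1.
  x = λ² - 4 - 4 = 1 - 8 ≡ 24; y = λ·(4 - 24) - 27 ≡ 15. → (24, 15)
add G: (24, 15) + (4, 27). λ = (27 - 15)/(4 - 24) ≡ 12/11 mod 31. 11⁻¹ ≡ 17 (mod 31), so λ ≡ 18.
  x = λ² - 24 - 4 = 324 - 28 ≡ 17; y = λ·(24 - 17) - 15 ≡ 18. → (17, 18)
double: tangent at (17, 18): λ = (3·17² + 6)/(2·18) ≡ 5/5. 5⁻¹ ≡ 25 (mod 31), so λ ≡ 5·25 ≡ 1.
  x = λ² - 17 - 17 = 1 - 34 ≡ 29; y = λ·(17 - 29) - 18 ≡ 1. → (29, 1)
add G: (29, 1) + (4, 27). λ = (27 - 1)/(4 - 29) ≡ 26/6 mod 31. 6⁻¹ ≡ 26 (mod 31), so λ ≡ 25.
  x = λ² - 29 - 4 = 625 - 33 ≡ 3; y = λ·(29 - 3) - 1 ≡ 29. → (3, 29)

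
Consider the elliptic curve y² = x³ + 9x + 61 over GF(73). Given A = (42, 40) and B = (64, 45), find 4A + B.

First 4A:
Repeated addition: build up to 4A.
2A: tangent at (42, 40): λ = (3·42² + 9)/(2·40) ≡ 45/7. 7⁻¹ ≡ 21 (mod 73) since 7·21 = 147 ≡ 1, so λ ≡ 45·21 ≡ 69.
  x = λ² - 42 - 42 = 4761 - 84 ≡ 5; y = λ·(42 - 5) - 40 ≡ 31. → (5, 31)
3A: (5, 31) + (42, 40). λ = (40 - 31)/(42 - 5) ≡ 9/37 mod 73. 37⁻¹ ≡ 2 (mod 73) since 37·2 = 74 ≡ 1, so λ ≡ 18.
  x = λ² - 5 - 42 = 324 - 47 ≡ 58; y = λ·(5 - 58) - 31 ≡ 37. → (58, 37)
4A: (58, 37) + (42, 40). λ = (40 - 37)/(42 - 58) ≡ 3/57 mod 73. 57⁻¹ ≡ 41 (mod 73), so λ ≡ 50.
  x = λ² - 58 - 42 = 2500 - 100 ≡ 64; y = λ·(58 - 64) - 37 ≡ 28. → (64, 28)
4A = (64, 28).
Finally 4A + B:
(64, 28) + (64, 45): same x and y₁ ≡ -y₂, so the sum is O.

O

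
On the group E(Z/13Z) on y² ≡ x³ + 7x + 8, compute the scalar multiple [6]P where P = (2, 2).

(11, 5)

Double-and-add on 6 = (110)₂. Start with P = (2, 2) for the leading 1-bit.
double: tangent at (2, 2): λ = (3·2² + 7)/(2·2) ≡ 6/4. 4⁻¹ ≡ 10 (mod 13) since 4·10 = 40 ≡ 1, so λ ≡ 6·10 ≡ 8.
  x = λ² - 2 - 2 = 64 - 4 ≡ 8; y = λ·(2 - 8) - 2 ≡ 2. → (8, 2)
add P: (8, 2) + (2, 2). λ = (2 - 2)/(2 - 8) ≡ 0/7 mod 13. 7⁻¹ ≡ 2 (mod 13) since 7·2 = 14 ≡ 1, so λ ≡ 0.
  x = λ² - 8 - 2 = 0 - 10 ≡ 3; y = λ·(8 - 3) - 2 ≡ 11. → (3, 11)
double: tangent at (3, 11): λ = (3·3² + 7)/(2·11) ≡ 8/9. 9⁻¹ ≡ 3 (mod 13), so λ ≡ 8·3 ≡ 11.
  x = λ² - 3 - 3 = 121 - 6 ≡ 11; y = λ·(3 - 11) - 11 ≡ 5. → (11, 5)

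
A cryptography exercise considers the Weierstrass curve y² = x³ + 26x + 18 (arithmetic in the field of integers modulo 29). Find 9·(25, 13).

(2, 22)

Write P = (25, 13).
Double-and-add on 9 = (1001)₂. Start with P = (25, 13) for the leading 1-bit.
double: tangent at (25, 13): λ = (3·25² + 26)/(2·13) ≡ 16/26. 26⁻¹ ≡ 19 (mod 29) since 26·19 = 494 ≡ 1, so λ ≡ 16·19 ≡ 14.
  x = λ² - 25 - 25 = 196 - 50 ≡ 1; y = λ·(25 - 1) - 13 ≡ 4. → (1, 4)
double: tangent at (1, 4): λ = (3·1² + 26)/(2·4) ≡ 0/8. 8⁻¹ ≡ 11 (mod 29) since 8·11 = 88 ≡ 1, so λ ≡ 0·11 ≡ 0.
  x = λ² - 1 - 1 = 0 - 2 ≡ 27; y = λ·(1 - 27) - 4 ≡ 25. → (27, 25)
double: tangent at (27, 25): λ = (3·27² + 26)/(2·25) ≡ 9/21. 21⁻¹ ≡ 18 (mod 29), so λ ≡ 9·18 ≡ 17.
  x = λ² - 27 - 27 = 289 - 54 ≡ 3; y = λ·(27 - 3) - 25 ≡ 6. → (3, 6)
add P: (3, 6) + (25, 13). λ = (13 - 6)/(25 - 3) ≡ 7/22 mod 29. 22⁻¹ ≡ 4 (mod 29), so λ ≡ 28.
  x = λ² - 3 - 25 = 784 - 28 ≡ 2; y = λ·(3 - 2) - 6 ≡ 22. → (2, 22)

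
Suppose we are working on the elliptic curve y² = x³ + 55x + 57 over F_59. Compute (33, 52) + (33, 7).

O

The two points share x = 33 and their y-coordinates satisfy 52 + 7 ≡ 0 (mod 59), so they are inverses. Their sum is the point at infinity.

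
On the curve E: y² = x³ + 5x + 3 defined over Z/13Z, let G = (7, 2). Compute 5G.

(1, 3)

Repeated addition: build up to 5G.
2G: tangent at (7, 2): λ = (3·7² + 5)/(2·2) ≡ 9/4. 4⁻¹ ≡ 10 (mod 13), so λ ≡ 9·10 ≡ 12.
  x = λ² - 7 - 7 = 144 - 14 ≡ 0; y = λ·(7 - 0) - 2 ≡ 4. → (0, 4)
3G: (0, 4) + (7, 2). λ = (2 - 4)/(7 - 0) ≡ 11/7 mod 13. 7⁻¹ ≡ 2 (mod 13), so λ ≡ 9.
  x = λ² - 0 - 7 = 81 - 7 ≡ 9; y = λ·(0 - 9) - 4 ≡ 6. → (9, 6)
4G: (9, 6) + (7, 2). λ = (2 - 6)/(7 - 9) ≡ 9/11 mod 13. 11⁻¹ ≡ 6 (mod 13) since 11·6 = 66 ≡ 1, so λ ≡ 2.
  x = λ² - 9 - 7 = 4 - 16 ≡ 1; y = λ·(9 - 1) - 6 ≡ 10. → (1, 10)
5G: (1, 10) + (7, 2). λ = (2 - 10)/(7 - 1) ≡ 5/6 mod 13. 6⁻¹ ≡ 11 (mod 13), so λ ≡ 3.
  x = λ² - 1 - 7 = 9 - 8 ≡ 1; y = λ·(1 - 1) - 10 ≡ 3. → (1, 3)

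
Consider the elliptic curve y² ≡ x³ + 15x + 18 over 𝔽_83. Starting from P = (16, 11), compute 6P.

Double-and-add on 6 = (110)₂. Start with P = (16, 11) for the leading 1-bit.
double: tangent at (16, 11): λ = (3·16² + 15)/(2·11) ≡ 36/22. 22⁻¹ ≡ 34 (mod 83), so λ ≡ 36·34 ≡ 62.
  x = λ² - 16 - 16 = 3844 - 32 ≡ 77; y = λ·(16 - 77) - 11 ≡ 25. → (77, 25)
add P: (77, 25) + (16, 11). λ = (11 - 25)/(16 - 77) ≡ 69/22 mod 83. 22⁻¹ ≡ 34 (mod 83), so λ ≡ 22.
  x = λ² - 77 - 16 = 484 - 93 ≡ 59; y = λ·(77 - 59) - 25 ≡ 39. → (59, 39)
double: tangent at (59, 39): λ = (3·59² + 15)/(2·39) ≡ 0/78. 78⁻¹ ≡ 33 (mod 83) since 78·33 = 2574 ≡ 1, so λ ≡ 0·33 ≡ 0.
  x = λ² - 59 - 59 = 0 - 118 ≡ 48; y = λ·(59 - 48) - 39 ≡ 44. → (48, 44)

(48, 44)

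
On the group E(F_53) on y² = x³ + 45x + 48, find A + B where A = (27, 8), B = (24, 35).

(30, 19)

(27, 8) + (24, 35). λ = (35 - 8)/(24 - 27) ≡ 27/50 mod 53. 50⁻¹ ≡ 35 (mod 53), so λ ≡ 44.
  x = λ² - 27 - 24 = 1936 - 51 ≡ 30; y = λ·(27 - 30) - 8 ≡ 19. → (30, 19)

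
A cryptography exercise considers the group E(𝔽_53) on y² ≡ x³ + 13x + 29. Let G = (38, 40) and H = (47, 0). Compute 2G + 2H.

(34, 5)

First 2G:
Repeated addition: build up to 2G.
2G: tangent at (38, 40): λ = (3·38² + 13)/(2·40) ≡ 52/27. 27⁻¹ ≡ 2 (mod 53) since 27·2 = 54 ≡ 1, so λ ≡ 52·2 ≡ 51.
  x = λ² - 38 - 38 = 2601 - 76 ≡ 34; y = λ·(38 - 34) - 40 ≡ 5. → (34, 5)
2G = (34, 5).
Next 2H:
Repeated addition: build up to 2H.
2H: (47, 0) + (47, 0): same x and y₁ ≡ -y₂, so the sum is the point at infinity.
2H = the point at infinity.
Finally 2G + 2H:
(34, 5) + the point at infinity = (34, 5) (identity).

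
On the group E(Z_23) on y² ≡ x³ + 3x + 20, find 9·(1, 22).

Write G = (1, 22).
Repeated addition: build up to 9G.
2G: tangent at (1, 22): λ = (3·1² + 3)/(2·22) ≡ 6/21. 21⁻¹ ≡ 11 (mod 23), so λ ≡ 6·11 ≡ 20.
  x = λ² - 1 - 1 = 400 - 2 ≡ 7; y = λ·(1 - 7) - 22 ≡ 19. → (7, 19)
3G: (7, 19) + (1, 22). λ = (22 - 19)/(1 - 7) ≡ 3/17 mod 23. 17⁻¹ ≡ 19 (mod 23), so λ ≡ 11.
  x = λ² - 7 - 1 = 121 - 8 ≡ 21; y = λ·(7 - 21) - 19 ≡ 11. → (21, 11)
4G: (21, 11) + (1, 22). λ = (22 - 11)/(1 - 21) ≡ 11/3 mod 23. 3⁻¹ ≡ 8 (mod 23) since 3·8 = 24 ≡ 1, so λ ≡ 19.
  x = λ² - 21 - 1 = 361 - 22 ≡ 17; y = λ·(21 - 17) - 11 ≡ 19. → (17, 19)
5G: (17, 19) + (1, 22). λ = (22 - 19)/(1 - 17) ≡ 3/7 mod 23. 7⁻¹ ≡ 10 (mod 23), so λ ≡ 7.
  x = λ² - 17 - 1 = 49 - 18 ≡ 8; y = λ·(17 - 8) - 19 ≡ 21. → (8, 21)
6G: (8, 21) + (1, 22). λ = (22 - 21)/(1 - 8) ≡ 1/16 mod 23. 16⁻¹ ≡ 13 (mod 23), so λ ≡ 13.
  x = λ² - 8 - 1 = 169 - 9 ≡ 22; y = λ·(8 - 22) - 21 ≡ 4. → (22, 4)
7G: (22, 4) + (1, 22). λ = (22 - 4)/(1 - 22) ≡ 18/2 mod 23. 2⁻¹ ≡ 12 (mod 23), so λ ≡ 9.
  x = λ² - 22 - 1 = 81 - 23 ≡ 12; y = λ·(22 - 12) - 4 ≡ 17. → (12, 17)
8G: (12, 17) + (1, 22). λ = (22 - 17)/(1 - 12) ≡ 5/12 mod 23. 12⁻¹ ≡ 2 (mod 23), so λ ≡ 10.
  x = λ² - 12 - 1 = 100 - 13 ≡ 18; y = λ·(12 - 18) - 17 ≡ 15. → (18, 15)
9G: (18, 15) + (1, 22). λ = (22 - 15)/(1 - 18) ≡ 7/6 mod 23. 6⁻¹ ≡ 4 (mod 23) since 6·4 = 24 ≡ 1, so λ ≡ 5.
  x = λ² - 18 - 1 = 25 - 19 ≡ 6; y = λ·(18 - 6) - 15 ≡ 22. → (6, 22)

(6, 22)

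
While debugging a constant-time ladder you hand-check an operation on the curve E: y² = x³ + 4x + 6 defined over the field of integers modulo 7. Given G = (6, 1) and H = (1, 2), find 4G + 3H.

(5, 2)

First 4G:
Double-and-add on 4 = (100)₂. Start with G = (6, 1) for the leading 1-bit.
double: tangent at (6, 1): λ = (3·6² + 4)/(2·1) ≡ 0/2. 2⁻¹ ≡ 4 (mod 7) since 2·4 = 8 ≡ 1, so λ ≡ 0·4 ≡ 0.
  x = λ² - 6 - 6 = 0 - 12 ≡ 2; y = λ·(6 - 2) - 1 ≡ 6. → (2, 6)
double: tangent at (2, 6): λ = (3·2² + 4)/(2·6) ≡ 2/5. 5⁻¹ ≡ 3 (mod 7), so λ ≡ 2·3 ≡ 6.
  x = λ² - 2 - 2 = 36 - 4 ≡ 4; y = λ·(2 - 4) - 6 ≡ 3. → (4, 3)
4G = (4, 3).
Next 3H:
Repeated addition: build up to 3H.
2H: tangent at (1, 2): λ = (3·1² + 4)/(2·2) ≡ 0/4. 4⁻¹ ≡ 2 (mod 7), so λ ≡ 0·2 ≡ 0.
  x = λ² - 1 - 1 = 0 - 2 ≡ 5; y = λ·(1 - 5) - 2 ≡ 5. → (5, 5)
3H: (5, 5) + (1, 2). λ = (2 - 5)/(1 - 5) ≡ 4/3 mod 7. 3⁻¹ ≡ 5 (mod 7), so λ ≡ 6.
  x = λ² - 5 - 1 = 36 - 6 ≡ 2; y = λ·(5 - 2) - 5 ≡ 6. → (2, 6)
3H = (2, 6).
Finally 4G + 3H:
(4, 3) + (2, 6). λ = (6 - 3)/(2 - 4) ≡ 3/5 mod 7. 5⁻¹ ≡ 3 (mod 7) since 5·3 = 15 ≡ 1, so λ ≡ 2.
  x = λ² - 4 - 2 = 4 - 6 ≡ 5; y = λ·(4 - 5) - 3 ≡ 2. → (5, 2)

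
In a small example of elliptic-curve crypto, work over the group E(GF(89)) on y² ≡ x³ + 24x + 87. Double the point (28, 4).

(43, 80)

tangent at (28, 4): λ = (3·28² + 24)/(2·4) ≡ 62/8. 8⁻¹ ≡ 78 (mod 89), so λ ≡ 62·78 ≡ 30.
  x = λ² - 28 - 28 = 900 - 56 ≡ 43; y = λ·(28 - 43) - 4 ≡ 80. → (43, 80)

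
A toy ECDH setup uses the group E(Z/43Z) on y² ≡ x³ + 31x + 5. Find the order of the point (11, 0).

2P: (11, 0) + (11, 0): same x and y₁ ≡ -y₂, so the sum is 𝒪.
2P = 𝒪, so the order is 2.

2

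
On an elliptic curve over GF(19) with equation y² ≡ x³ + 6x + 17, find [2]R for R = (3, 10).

(0, 13)

tangent at (3, 10): λ = (3·3² + 6)/(2·10) ≡ 14/1. 1⁻¹ ≡ 1 (mod 19) since 1·1 = 1 ≡ 1, so λ ≡ 14·1 ≡ 14.
  x = λ² - 3 - 3 = 196 - 6 ≡ 0; y = λ·(3 - 0) - 10 ≡ 13. → (0, 13)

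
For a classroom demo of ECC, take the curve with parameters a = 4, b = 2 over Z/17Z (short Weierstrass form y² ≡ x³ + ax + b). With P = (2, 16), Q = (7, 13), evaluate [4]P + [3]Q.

(2, 1)

First 4P:
Double-and-add on 4 = (100)₂. Start with P = (2, 16) for the leading 1-bit.
double: tangent at (2, 16): λ = (3·2² + 4)/(2·16) ≡ 16/15. 15⁻¹ ≡ 8 (mod 17) since 15·8 = 120 ≡ 1, so λ ≡ 16·8 ≡ 9.
  x = λ² - 2 - 2 = 81 - 4 ≡ 9; y = λ·(2 - 9) - 16 ≡ 6. → (9, 6)
double: tangent at (9, 6): λ = (3·9² + 4)/(2·6) ≡ 9/12. 12⁻¹ ≡ 10 (mod 17), so λ ≡ 9·10 ≡ 5.
  x = λ² - 9 - 9 = 25 - 18 ≡ 7; y = λ·(9 - 7) - 6 ≡ 4. → (7, 4)
4P = (7, 4).
Next 3Q:
Repeated addition: build up to 3Q.
2Q: tangent at (7, 13): λ = (3·7² + 4)/(2·13) ≡ 15/9. 9⁻¹ ≡ 2 (mod 17), so λ ≡ 15·2 ≡ 13.
  x = λ² - 7 - 7 = 169 - 14 ≡ 2; y = λ·(7 - 2) - 13 ≡ 1. → (2, 1)
3Q: (2, 1) + (7, 13). λ = (13 - 1)/(7 - 2) ≡ 12/5 mod 17. 5⁻¹ ≡ 7 (mod 17) since 5·7 = 35 ≡ 1, so λ ≡ 16.
  x = λ² - 2 - 7 = 256 - 9 ≡ 9; y = λ·(2 - 9) - 1 ≡ 6. → (9, 6)
3Q = (9, 6).
Finally 4P + 3Q:
(7, 4) + (9, 6). λ = (6 - 4)/(9 - 7) ≡ 2/2 mod 17. 2⁻¹ ≡ 9 (mod 17) since 2·9 = 18 ≡ 1, so λ ≡ 1.
  x = λ² - 7 - 9 = 1 - 16 ≡ 2; y = λ·(7 - 2) - 4 ≡ 1. → (2, 1)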